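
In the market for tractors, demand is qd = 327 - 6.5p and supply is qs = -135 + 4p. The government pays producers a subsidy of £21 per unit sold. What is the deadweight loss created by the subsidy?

Pre-subsidy: 327 - 6.5p = -135 + 4p gives p* = 44, q* = 41.
With the subsidy, sellers receive ps = pb + 21 for each unit, where pb is the price buyers pay.
Supply in terms of pb becomes qs = -135 + 4(pb + 21) = -51 + 4pb. Setting this equal to demand: 327 - 6.5pb = -51 + 4pb, so pb = 36.
Sellers receive ps = 36 + 21 = 57; q' = 327 − 6.5·36 = 93.
The subsidy expands output by 93 − 41 = 52 past the efficient level; on those units the gap between marginal cost and willingness to pay runs from 0 up to 21.
DWL = ½ × 21 × 52 = 546.

Deadweight loss = £546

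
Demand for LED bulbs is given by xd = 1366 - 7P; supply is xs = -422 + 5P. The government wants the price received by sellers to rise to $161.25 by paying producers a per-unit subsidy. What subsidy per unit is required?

At a seller price of 161.25, quantity supplied is -422 + 5·161.25 = 384.25.
Buyers absorb 384.25 only when they pay Pb with 1366 − 7·Pb = 384.25, i.e. Pb = 140.25.
s = Ps − Pb = 161.25 − 140.25 = 21.

Required subsidy s = $21 per unit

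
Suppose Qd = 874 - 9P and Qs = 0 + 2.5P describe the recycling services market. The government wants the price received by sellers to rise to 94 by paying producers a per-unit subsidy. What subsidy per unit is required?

Required subsidy s = 23 per unit

At a seller price of 94, quantity supplied is 0 + 2.5·94 = 235.
Buyers absorb 235 only when they pay Pb with 874 − 9·Pb = 235, i.e. Pb = 71.
s = Ps − Pb = 94 − 71 = 23.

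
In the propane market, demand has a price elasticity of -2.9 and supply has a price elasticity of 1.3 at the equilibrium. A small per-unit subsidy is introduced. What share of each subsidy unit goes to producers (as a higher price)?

Producer share = 29/42

For a small subsidy around the equilibrium, the benefit split depends on the relative slopes, which at a point are proportional to the elasticities.
Buyer share = εs/(εs + |εd|) = 1.3/(1.3 + 2.9) = 13/42; seller share = |εd|/(εs + |εd|) = 29/42.
So producers capture 29/42 of the subsidy.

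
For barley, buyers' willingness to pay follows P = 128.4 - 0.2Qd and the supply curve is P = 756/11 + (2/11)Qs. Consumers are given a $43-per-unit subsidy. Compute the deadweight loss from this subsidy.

Deadweight loss = 101695/42

Pre-subsidy: 128.4 - 0.2Q = 756/11 + (2/11)Q gives Q* = 1094/7 and P* = 680/7.
With the rebate, buyers effectively pay Pb = Ps − 43, where Ps is the price sellers receive.
On the curves, Pb = 128.4 - 0.2Q and Ps = 756/11 + (2/11)Q; the wedge Ps − Pb = 43 gives 756/11 + (2/11)Q − (128.4 - 0.2Q) = 43, so Q' = 5647/21.
Then Pb = 128.4 − 0.2·(5647/21) = 1567/21 and Ps = 756/11 + (2/11)·(5647/21) = 2470/21.
The subsidy expands output by 5647/21 − 1094/7 = 2365/21 past the efficient level; on those units the gap between marginal cost and willingness to pay runs from 0 up to 43.
DWL = ½ × 43 × 2365/21 = 101695/42.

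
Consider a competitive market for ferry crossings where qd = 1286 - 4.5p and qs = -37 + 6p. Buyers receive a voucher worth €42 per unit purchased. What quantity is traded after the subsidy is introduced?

Pre-subsidy: 1286 - 4.5p = -37 + 6p gives p* = 126, q* = 719.
With the rebate, buyers effectively pay pb = ps − 42, where ps is the price sellers receive.
Demand in terms of ps becomes qd = 1286 − 4.5(ps − 42) = 1475 - 4.5ps. Setting this equal to supply: 1475 - 4.5ps = -37 + 6ps, so ps = 144.
Buyers pay pb = 144 − 42 = 102; q' = -37 + 6·144 = 827.

q' = 827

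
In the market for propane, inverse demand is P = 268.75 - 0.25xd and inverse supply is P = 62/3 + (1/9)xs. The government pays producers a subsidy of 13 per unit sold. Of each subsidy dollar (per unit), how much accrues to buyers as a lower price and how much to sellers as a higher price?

Buyers gain 9 per unit; sellers gain 4 per unit

Pre-subsidy: 268.75 - 0.25x = 62/3 + (1/9)x gives x* = 687 and P* = 97.
With the subsidy, sellers receive Ps = Pb + 13 for each unit, where Pb is the price buyers pay.
On the curves, Pb = 268.75 - 0.25x and Ps = 62/3 + (1/9)x; the wedge Ps − Pb = 13 gives 62/3 + (1/9)x − (268.75 - 0.25x) = 13, so x' = 723.
Then Pb = 268.75 − 0.25·723 = 88 and Ps = 62/3 + (1/9)·723 = 101.
Buyers' price falls by P* − Pb = 97 − 88 = 9; sellers' price rises by Ps − P* = 101 − 97 = 4.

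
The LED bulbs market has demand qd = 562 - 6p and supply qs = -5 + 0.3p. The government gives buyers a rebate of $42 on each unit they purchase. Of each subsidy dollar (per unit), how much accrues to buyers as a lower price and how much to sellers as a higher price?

Pre-subsidy: 562 - 6p = -5 + 0.3p gives p* = 90, q* = 22.
With the rebate, buyers effectively pay pb = ps − 42, where ps is the price sellers receive.
Demand in terms of ps becomes qd = 562 − 6(ps − 42) = 814 - 6ps. Setting this equal to supply: 814 - 6ps = -5 + 0.3ps, so ps = 130.
Buyers pay pb = 130 − 42 = 88; q' = -5 + 0.3·130 = 34.
Buyers' price falls by p* − pb = 90 − 88 = 2; sellers' price rises by ps − p* = 130 − 90 = 40.

Buyers gain $2 per unit; sellers gain $40 per unit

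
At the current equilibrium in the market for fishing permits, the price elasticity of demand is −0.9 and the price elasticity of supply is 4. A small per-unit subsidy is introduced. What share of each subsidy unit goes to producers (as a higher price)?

Producer share = 9/49

For a small subsidy around the equilibrium, the benefit split depends on the relative slopes, which at a point are proportional to the elasticities.
Buyer share = εs/(εs + |εd|) = 4/(4 + 0.9) = 40/49; seller share = |εd|/(εs + |εd|) = 9/49.
So producers capture 9/49 of the subsidy.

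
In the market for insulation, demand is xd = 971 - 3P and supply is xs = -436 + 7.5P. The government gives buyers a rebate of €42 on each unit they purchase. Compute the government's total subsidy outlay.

Pre-subsidy: 971 - 3P = -436 + 7.5P gives P* = 134, x* = 569.
With the rebate, buyers effectively pay Pb = Ps − 42, where Ps is the price sellers receive.
Demand in terms of Ps becomes xd = 971 − 3(Ps − 42) = 1097 - 3Ps. Setting this equal to supply: 1097 - 3Ps = -436 + 7.5Ps, so Ps = 146.
Buyers pay Pb = 146 − 42 = 104; x' = -436 + 7.5·146 = 659.
Government outlay = subsidy × quantity = 42 × 659 = 27678.

Government cost = €27678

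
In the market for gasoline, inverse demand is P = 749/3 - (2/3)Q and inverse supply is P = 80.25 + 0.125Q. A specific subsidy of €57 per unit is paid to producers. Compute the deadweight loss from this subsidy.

Deadweight loss = €2052

Pre-subsidy: 749/3 - (2/3)Q = 80.25 + 0.125Q gives Q* = 214 and P* = 107.
With the subsidy, sellers receive Ps = Pb + 57 for each unit, where Pb is the price buyers pay.
On the curves, Pb = 749/3 - (2/3)Q and Ps = 80.25 + 0.125Q; the wedge Ps − Pb = 57 gives 80.25 + 0.125Q − (749/3 - (2/3)Q) = 57, so Q' = 286.
Then Pb = 749/3 − (2/3)·286 = 59 and Ps = 80.25 + 0.125·286 = 116.
The subsidy expands output by 286 − 214 = 72 past the efficient level; on those units the gap between marginal cost and willingness to pay runs from 0 up to 57.
DWL = ½ × 57 × 72 = 2052.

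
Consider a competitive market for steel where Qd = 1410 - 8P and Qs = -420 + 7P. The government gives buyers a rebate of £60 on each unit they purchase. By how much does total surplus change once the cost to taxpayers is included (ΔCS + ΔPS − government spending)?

Pre-subsidy: 1410 - 8P = -420 + 7P gives P* = 122, Q* = 434.
With the rebate, buyers effectively pay Pb = Ps − 60, where Ps is the price sellers receive.
Demand in terms of Ps becomes Qd = 1410 − 8(Ps − 60) = 1890 - 8Ps. Setting this equal to supply: 1890 - 8Ps = -420 + 7Ps, so Ps = 154.
Buyers pay Pb = 154 − 60 = 94; Q' = -420 + 7·154 = 658.
ΔCS = ½(434 + 658)(122 − 94) = 15288; ΔPS = ½(434 + 658)(154 − 122) = 17472.
Government spending = 60 × 658 = 39480.
Net change = 15288 + 17472 − 39480 = -6720. The loss equals the DWL triangle ½·60·224.

Net change in total surplus = -£6720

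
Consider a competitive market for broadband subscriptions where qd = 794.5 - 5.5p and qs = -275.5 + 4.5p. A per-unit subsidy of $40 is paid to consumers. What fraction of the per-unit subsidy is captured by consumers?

Consumer share = 0.45

Pre-subsidy: 794.5 - 5.5p = -275.5 + 4.5p gives p* = 107, q* = 206.
With the rebate, buyers effectively pay pb = ps − 40, where ps is the price sellers receive.
Demand in terms of ps becomes qd = 794.5 − 5.5(ps − 40) = 1014.5 - 5.5ps. Setting this equal to supply: 1014.5 - 5.5ps = -275.5 + 4.5ps, so ps = 129.
Buyers pay pb = 129 − 40 = 89; q' = -275.5 + 4.5·129 = 305.
Buyers' price falls by p* − pb = 107 − 89 = 18; sellers' price rises by ps − p* = 129 − 107 = 22.
So consumers capture 18/40 = 0.45 of each unit of subsidy.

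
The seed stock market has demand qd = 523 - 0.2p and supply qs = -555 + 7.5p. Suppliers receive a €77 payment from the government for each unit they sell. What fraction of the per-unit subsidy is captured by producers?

Pre-subsidy: 523 - 0.2p = -555 + 7.5p gives p* = 140, q* = 495.
With the subsidy, sellers receive ps = pb + 77 for each unit, where pb is the price buyers pay.
Supply in terms of pb becomes qs = -555 + 7.5(pb + 77) = 22.5 + 7.5pb. Setting this equal to demand: 523 - 0.2pb = 22.5 + 7.5pb, so pb = 65.
Sellers receive ps = 65 + 77 = 142; q' = 523 − 0.2·65 = 510.
Buyers' price falls by p* − pb = 140 − 65 = 75; sellers' price rises by ps − p* = 142 − 140 = 2.
So producers capture 2/77 = 2/77 of each unit of subsidy.

Producer share = 2/77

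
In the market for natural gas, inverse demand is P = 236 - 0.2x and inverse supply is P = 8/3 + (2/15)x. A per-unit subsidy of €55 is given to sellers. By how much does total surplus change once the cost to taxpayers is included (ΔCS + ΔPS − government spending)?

Pre-subsidy: 236 - 0.2x = 8/3 + (2/15)x gives x* = 700 and P* = 96.
With the subsidy, sellers receive Ps = Pb + 55 for each unit, where Pb is the price buyers pay.
On the curves, Pb = 236 - 0.2x and Ps = 8/3 + (2/15)x; the wedge Ps − Pb = 55 gives 8/3 + (2/15)x − (236 - 0.2x) = 55, so x' = 865.
Then Pb = 236 − 0.2·865 = 63 and Ps = 8/3 + (2/15)·865 = 118.
ΔCS = ½(700 + 865)(96 − 63) = 25822.5; ΔPS = ½(700 + 865)(118 − 96) = 17215.
Government spending = 55 × 865 = 47575.
Net change = 25822.5 + 17215 − 47575 = -4537.5. The loss equals the DWL triangle ½·55·165.

Net change in total surplus = -€4537.5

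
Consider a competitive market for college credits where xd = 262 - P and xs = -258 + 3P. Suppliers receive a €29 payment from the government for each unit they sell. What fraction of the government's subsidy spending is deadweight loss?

DWL / government spending = 29/410

Pre-subsidy: 262 - P = -258 + 3P gives P* = 130, x* = 132.
With the subsidy, sellers receive Ps = Pb + 29 for each unit, where Pb is the price buyers pay.
Supply in terms of Pb becomes xs = -258 + 3(Pb + 29) = -171 + 3Pb. Setting this equal to demand: 262 - Pb = -171 + 3Pb, so Pb = 108.25.
Sellers receive Ps = 108.25 + 29 = 137.25; x' = 262 − 1·108.25 = 153.75.
ΔCS = ½(132 + 153.75)(130 − 108.25) = 3107.53125; ΔPS = ½(132 + 153.75)(137.25 − 130) = 1035.84375.
Government spending = 29 × 153.75 = 4458.75.
DWL = ½ × 29 × (153.75 − 132) = 315.375; fraction = 315.375 / 4458.75 = 29/410.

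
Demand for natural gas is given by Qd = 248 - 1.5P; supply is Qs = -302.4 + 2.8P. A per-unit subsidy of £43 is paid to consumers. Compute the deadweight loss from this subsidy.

Deadweight loss = £903

Pre-subsidy: 248 - 1.5P = -302.4 + 2.8P gives P* = 128, Q* = 56.
With the rebate, buyers effectively pay Pb = Ps − 43, where Ps is the price sellers receive.
Demand in terms of Ps becomes Qd = 248 − 1.5(Ps − 43) = 312.5 - 1.5Ps. Setting this equal to supply: 312.5 - 1.5Ps = -302.4 + 2.8Ps, so Ps = 143.
Buyers pay Pb = 143 − 43 = 100; Q' = -302.4 + 2.8·143 = 98.
The subsidy expands output by 98 − 56 = 42 past the efficient level; on those units the gap between marginal cost and willingness to pay runs from 0 up to 43.
DWL = ½ × 43 × 42 = 903.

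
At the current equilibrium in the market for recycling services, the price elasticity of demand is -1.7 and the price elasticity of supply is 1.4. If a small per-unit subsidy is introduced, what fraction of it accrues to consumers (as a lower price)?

Consumer share = 14/31

For a small subsidy around the equilibrium, the benefit split depends on the relative slopes, which at a point are proportional to the elasticities.
Buyer share = εs/(εs + |εd|) = 1.4/(1.4 + 1.7) = 14/31; seller share = |εd|/(εs + |εd|) = 17/31.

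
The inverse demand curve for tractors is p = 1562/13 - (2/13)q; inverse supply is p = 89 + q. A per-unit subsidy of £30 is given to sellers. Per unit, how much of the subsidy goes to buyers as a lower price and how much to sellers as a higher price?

Buyers gain £4 per unit; sellers gain £26 per unit

Pre-subsidy: 1562/13 - (2/13)q = 89 + q gives q* = 27 and p* = 116.
With the subsidy, sellers receive ps = pb + 30 for each unit, where pb is the price buyers pay.
On the curves, pb = 1562/13 - (2/13)q and ps = 89 + q; the wedge ps − pb = 30 gives 89 + q − (1562/13 - (2/13)q) = 30, so q' = 53.
Then pb = 1562/13 − (2/13)·53 = 112 and ps = 89 + 1·53 = 142.
Buyers' price falls by p* − pb = 116 − 112 = 4; sellers' price rises by ps − p* = 142 − 116 = 26.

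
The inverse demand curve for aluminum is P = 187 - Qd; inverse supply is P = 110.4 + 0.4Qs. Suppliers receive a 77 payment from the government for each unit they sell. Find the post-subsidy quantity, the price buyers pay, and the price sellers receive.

Q' = 768/7; buyers pay 541/7; sellers receive 1080/7

Pre-subsidy: 187 - Q = 110.4 + 0.4Q gives Q* = 383/7 and P* = 926/7.
With the subsidy, sellers receive Ps = Pb + 77 for each unit, where Pb is the price buyers pay.
On the curves, Pb = 187 - Q and Ps = 110.4 + 0.4Q; the wedge Ps − Pb = 77 gives 110.4 + 0.4Q − (187 - Q) = 77, so Q' = 768/7.
Then Pb = 187 − 1·(768/7) = 541/7 and Ps = 110.4 + 0.4·(768/7) = 1080/7.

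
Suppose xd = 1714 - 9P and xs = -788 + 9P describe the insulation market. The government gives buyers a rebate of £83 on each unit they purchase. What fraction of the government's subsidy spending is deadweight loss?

DWL / government spending = 747/3346

Pre-subsidy: 1714 - 9P = -788 + 9P gives P* = 139, x* = 463.
With the rebate, buyers effectively pay Pb = Ps − 83, where Ps is the price sellers receive.
Demand in terms of Ps becomes xd = 1714 − 9(Ps − 83) = 2461 - 9Ps. Setting this equal to supply: 2461 - 9Ps = -788 + 9Ps, so Ps = 180.5.
Buyers pay Pb = 180.5 − 83 = 97.5; x' = -788 + 9·180.5 = 836.5.
ΔCS = ½(463 + 836.5)(139 − 97.5) = 26964.625; ΔPS = ½(463 + 836.5)(180.5 − 139) = 26964.625.
Government spending = 83 × 836.5 = 69429.5.
DWL = ½ × 83 × (836.5 − 463) = 15500.25; fraction = 15500.25 / 69429.5 = 747/3346.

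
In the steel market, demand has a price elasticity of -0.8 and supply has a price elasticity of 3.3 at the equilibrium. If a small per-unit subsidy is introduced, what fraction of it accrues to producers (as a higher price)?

Producer share = 8/41

For a small subsidy around the equilibrium, the benefit split depends on the relative slopes, which at a point are proportional to the elasticities.
Buyer share = εs/(εs + |εd|) = 3.3/(3.3 + 0.8) = 33/41; seller share = |εd|/(εs + |εd|) = 8/41.
So producers capture 8/41 of the subsidy.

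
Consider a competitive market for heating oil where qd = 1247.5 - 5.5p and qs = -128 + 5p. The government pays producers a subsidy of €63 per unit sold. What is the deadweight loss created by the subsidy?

Deadweight loss = €5197.5

Pre-subsidy: 1247.5 - 5.5p = -128 + 5p gives p* = 131, q* = 527.
With the subsidy, sellers receive ps = pb + 63 for each unit, where pb is the price buyers pay.
Supply in terms of pb becomes qs = -128 + 5(pb + 63) = 187 + 5pb. Setting this equal to demand: 1247.5 - 5.5pb = 187 + 5pb, so pb = 101.
Sellers receive ps = 101 + 63 = 164; q' = 1247.5 − 5.5·101 = 692.
The subsidy expands output by 692 − 527 = 165 past the efficient level; on those units the gap between marginal cost and willingness to pay runs from 0 up to 63.
DWL = ½ × 63 × 165 = 5197.5.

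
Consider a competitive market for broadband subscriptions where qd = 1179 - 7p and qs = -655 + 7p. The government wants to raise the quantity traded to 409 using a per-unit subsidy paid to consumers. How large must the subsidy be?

At q = 409, invert demand for the buyer price: pb = (1179 − 409)/7 = 110; invert supply for the seller price: ps = (409 − (-655))/7 = 152.
The subsidy must fill the gap: s = ps − pb = 152 − 110 = 42.

Required subsidy s = 42 per unit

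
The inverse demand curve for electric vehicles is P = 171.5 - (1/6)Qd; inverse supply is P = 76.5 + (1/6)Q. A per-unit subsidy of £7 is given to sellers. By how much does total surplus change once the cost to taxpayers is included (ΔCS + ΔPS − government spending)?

Pre-subsidy: 171.5 - (1/6)Q = 76.5 + (1/6)Q gives Q* = 285 and P* = 124.
With the subsidy, sellers receive Ps = Pb + 7 for each unit, where Pb is the price buyers pay.
On the curves, Pb = 171.5 - (1/6)Q and Ps = 76.5 + (1/6)Q; the wedge Ps − Pb = 7 gives 76.5 + (1/6)Q − (171.5 - (1/6)Q) = 7, so Q' = 306.
Then Pb = 171.5 − (1/6)·306 = 120.5 and Ps = 76.5 + (1/6)·306 = 127.5.
ΔCS = ½(285 + 306)(124 − 120.5) = 1034.25; ΔPS = ½(285 + 306)(127.5 − 124) = 1034.25.
Government spending = 7 × 306 = 2142.
Net change = 1034.25 + 1034.25 − 2142 = -73.5. The loss equals the DWL triangle ½·7·21.

Net change in total surplus = -£73.5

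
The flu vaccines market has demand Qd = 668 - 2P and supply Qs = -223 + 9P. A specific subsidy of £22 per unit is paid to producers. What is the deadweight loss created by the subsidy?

Deadweight loss = £396

Pre-subsidy: 668 - 2P = -223 + 9P gives P* = 81, Q* = 506.
With the subsidy, sellers receive Ps = Pb + 22 for each unit, where Pb is the price buyers pay.
Supply in terms of Pb becomes Qs = -223 + 9(Pb + 22) = -25 + 9Pb. Setting this equal to demand: 668 - 2Pb = -25 + 9Pb, so Pb = 63.
Sellers receive Ps = 63 + 22 = 85; Q' = 668 − 2·63 = 542.
The subsidy expands output by 542 − 506 = 36 past the efficient level; on those units the gap between marginal cost and willingness to pay runs from 0 up to 22.
DWL = ½ × 22 × 36 = 396.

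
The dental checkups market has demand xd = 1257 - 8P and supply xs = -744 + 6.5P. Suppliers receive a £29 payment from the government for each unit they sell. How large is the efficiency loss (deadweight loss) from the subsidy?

Deadweight loss = £1508

Pre-subsidy: 1257 - 8P = -744 + 6.5P gives P* = 138, x* = 153.
With the subsidy, sellers receive Ps = Pb + 29 for each unit, where Pb is the price buyers pay.
Supply in terms of Pb becomes xs = -744 + 6.5(Pb + 29) = -555.5 + 6.5Pb. Setting this equal to demand: 1257 - 8Pb = -555.5 + 6.5Pb, so Pb = 125.
Sellers receive Ps = 125 + 29 = 154; x' = 1257 − 8·125 = 257.
The subsidy expands output by 257 − 153 = 104 past the efficient level; on those units the gap between marginal cost and willingness to pay runs from 0 up to 29.
DWL = ½ × 29 × 104 = 1508.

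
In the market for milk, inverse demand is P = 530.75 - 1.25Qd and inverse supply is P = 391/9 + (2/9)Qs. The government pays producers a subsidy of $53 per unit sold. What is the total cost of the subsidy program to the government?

Government cost = $19451

Pre-subsidy: 530.75 - 1.25Q = 391/9 + (2/9)Q gives Q* = 331 and P* = 117.
With the subsidy, sellers receive Ps = Pb + 53 for each unit, where Pb is the price buyers pay.
On the curves, Pb = 530.75 - 1.25Q and Ps = 391/9 + (2/9)Q; the wedge Ps − Pb = 53 gives 391/9 + (2/9)Q − (530.75 - 1.25Q) = 53, so Q' = 367.
Then Pb = 530.75 − 1.25·367 = 72 and Ps = 391/9 + (2/9)·367 = 125.
Government outlay = subsidy × quantity = 53 × 367 = 19451.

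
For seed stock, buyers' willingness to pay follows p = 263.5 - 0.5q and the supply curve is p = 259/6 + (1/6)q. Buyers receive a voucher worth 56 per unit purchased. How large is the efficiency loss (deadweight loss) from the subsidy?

Deadweight loss = 2352

Pre-subsidy: 263.5 - 0.5q = 259/6 + (1/6)q gives q* = 330.5 and p* = 98.25.
With the rebate, buyers effectively pay pb = ps − 56, where ps is the price sellers receive.
On the curves, pb = 263.5 - 0.5q and ps = 259/6 + (1/6)q; the wedge ps − pb = 56 gives 259/6 + (1/6)q − (263.5 - 0.5q) = 56, so q' = 414.5.
Then pb = 263.5 − 0.5·414.5 = 56.25 and ps = 259/6 + (1/6)·414.5 = 112.25.
The subsidy expands output by 414.5 − 330.5 = 84 past the efficient level; on those units the gap between marginal cost and willingness to pay runs from 0 up to 56.
DWL = ½ × 56 × 84 = 2352.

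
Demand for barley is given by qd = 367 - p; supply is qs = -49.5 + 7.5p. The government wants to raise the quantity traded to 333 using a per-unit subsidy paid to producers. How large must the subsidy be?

At q = 333, invert demand for the buyer price: pb = (367 − 333)/1 = 34; invert supply for the seller price: ps = (333 − (-49.5))/7.5 = 51.
The subsidy must fill the gap: s = ps − pb = 51 − 34 = 17.

Required subsidy s = 17 per unit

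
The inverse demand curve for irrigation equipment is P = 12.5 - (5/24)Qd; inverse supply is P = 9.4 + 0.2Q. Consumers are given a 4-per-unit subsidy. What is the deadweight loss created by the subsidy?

Pre-subsidy: 12.5 - (5/24)Q = 9.4 + 0.2Q gives Q* = 372/49 and P* = 535/49.
With the rebate, buyers effectively pay Pb = Ps − 4, where Ps is the price sellers receive.
On the curves, Pb = 12.5 - (5/24)Q and Ps = 9.4 + 0.2Q; the wedge Ps − Pb = 4 gives 9.4 + 0.2Q − (12.5 - (5/24)Q) = 4, so Q' = 852/49.
Then Pb = 12.5 − (5/24)·(852/49) = 435/49 and Ps = 9.4 + 0.2·(852/49) = 631/49.
The subsidy expands output by 852/49 − 372/49 = 480/49 past the efficient level; on those units the gap between marginal cost and willingness to pay runs from 0 up to 4.
DWL = ½ × 4 × 480/49 = 960/49.

Deadweight loss = 960/49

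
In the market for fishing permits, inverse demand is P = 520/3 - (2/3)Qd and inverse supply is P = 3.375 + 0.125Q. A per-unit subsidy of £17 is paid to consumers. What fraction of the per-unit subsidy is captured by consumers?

Consumer share = 16/19

Pre-subsidy: 520/3 - (2/3)Q = 3.375 + 0.125Q gives Q* = 4079/19 and P* = 574/19.
With the rebate, buyers effectively pay Pb = Ps − 17, where Ps is the price sellers receive.
On the curves, Pb = 520/3 - (2/3)Q and Ps = 3.375 + 0.125Q; the wedge Ps − Pb = 17 gives 3.375 + 0.125Q − (520/3 - (2/3)Q) = 17, so Q' = 4487/19.
Then Pb = 520/3 − (2/3)·(4487/19) = 302/19 and Ps = 3.375 + 0.125·(4487/19) = 625/19.
Buyers' price falls by P* − Pb = 574/19 − 302/19 = 272/19; sellers' price rises by Ps − P* = 625/19 − 574/19 = 51/19.
So consumers capture (272/19)/17 = 16/19 of each unit of subsidy.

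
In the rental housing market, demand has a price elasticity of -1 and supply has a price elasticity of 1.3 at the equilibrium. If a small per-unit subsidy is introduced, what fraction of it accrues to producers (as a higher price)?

For a small subsidy around the equilibrium, the benefit split depends on the relative slopes, which at a point are proportional to the elasticities.
Buyer share = εs/(εs + |εd|) = 1.3/(1.3 + 1) = 13/23; seller share = |εd|/(εs + |εd|) = 10/23.
So producers capture 10/23 of the subsidy.

Producer share = 10/23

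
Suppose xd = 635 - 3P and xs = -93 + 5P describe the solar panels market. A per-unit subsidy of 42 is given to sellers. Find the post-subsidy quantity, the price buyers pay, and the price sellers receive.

x' = 440.75; buyers pay 64.75; sellers receive 106.75

Pre-subsidy: 635 - 3P = -93 + 5P gives P* = 91, x* = 362.
With the subsidy, sellers receive Ps = Pb + 42 for each unit, where Pb is the price buyers pay.
Supply in terms of Pb becomes xs = -93 + 5(Pb + 42) = 117 + 5Pb. Setting this equal to demand: 635 - 3Pb = 117 + 5Pb, so Pb = 64.75.
Sellers receive Ps = 64.75 + 42 = 106.75; x' = 635 − 3·64.75 = 440.75.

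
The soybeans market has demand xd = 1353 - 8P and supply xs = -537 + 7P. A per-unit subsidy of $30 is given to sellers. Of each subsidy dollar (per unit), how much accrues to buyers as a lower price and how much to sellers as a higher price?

Buyers gain $14 per unit; sellers gain $16 per unit

Pre-subsidy: 1353 - 8P = -537 + 7P gives P* = 126, x* = 345.
With the subsidy, sellers receive Ps = Pb + 30 for each unit, where Pb is the price buyers pay.
Supply in terms of Pb becomes xs = -537 + 7(Pb + 30) = -327 + 7Pb. Setting this equal to demand: 1353 - 8Pb = -327 + 7Pb, so Pb = 112.
Sellers receive Ps = 112 + 30 = 142; x' = 1353 − 8·112 = 457.
Buyers' price falls by P* − Pb = 126 − 112 = 14; sellers' price rises by Ps − P* = 142 − 126 = 16.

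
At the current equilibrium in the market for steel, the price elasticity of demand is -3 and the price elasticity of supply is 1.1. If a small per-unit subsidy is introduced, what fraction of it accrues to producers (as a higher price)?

Producer share = 30/41

For a small subsidy around the equilibrium, the benefit split depends on the relative slopes, which at a point are proportional to the elasticities.
Buyer share = εs/(εs + |εd|) = 1.1/(1.1 + 3) = 11/41; seller share = |εd|/(εs + |εd|) = 30/41.
So producers capture 30/41 of the subsidy.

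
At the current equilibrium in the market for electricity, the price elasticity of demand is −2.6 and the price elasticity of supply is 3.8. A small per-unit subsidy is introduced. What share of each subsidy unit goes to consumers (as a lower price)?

Consumer share = 0.59375

For a small subsidy around the equilibrium, the benefit split depends on the relative slopes, which at a point are proportional to the elasticities.
Buyer share = εs/(εs + |εd|) = 3.8/(3.8 + 2.6) = 0.59375; seller share = |εd|/(εs + |εd|) = 0.40625.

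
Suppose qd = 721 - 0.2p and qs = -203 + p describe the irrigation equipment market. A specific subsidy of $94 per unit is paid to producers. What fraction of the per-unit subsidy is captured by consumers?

Consumer share = 5/6

Pre-subsidy: 721 - 0.2p = -203 + p gives p* = 770, q* = 567.
With the subsidy, sellers receive ps = pb + 94 for each unit, where pb is the price buyers pay.
Supply in terms of pb becomes qs = -203 + 1(pb + 94) = -109 + pb. Setting this equal to demand: 721 - 0.2pb = -109 + pb, so pb = 2075/3.
Sellers receive ps = 2075/3 + 94 = 2357/3; q' = 721 − 0.2·(2075/3) = 1748/3.
Buyers' price falls by p* − pb = 770 − 2075/3 = 235/3; sellers' price rises by ps − p* = 2357/3 − 770 = 47/3.
So consumers capture (235/3)/94 = 5/6 of each unit of subsidy.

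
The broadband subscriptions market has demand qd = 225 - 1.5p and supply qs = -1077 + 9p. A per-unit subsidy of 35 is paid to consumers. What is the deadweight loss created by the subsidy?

Deadweight loss = 787.5

Pre-subsidy: 225 - 1.5p = -1077 + 9p gives p* = 124, q* = 39.
With the rebate, buyers effectively pay pb = ps − 35, where ps is the price sellers receive.
Demand in terms of ps becomes qd = 225 − 1.5(ps − 35) = 277.5 - 1.5ps. Setting this equal to supply: 277.5 - 1.5ps = -1077 + 9ps, so ps = 129.
Buyers pay pb = 129 − 35 = 94; q' = -1077 + 9·129 = 84.
The subsidy expands output by 84 − 39 = 45 past the efficient level; on those units the gap between marginal cost and willingness to pay runs from 0 up to 35.
DWL = ½ × 35 × 45 = 787.5.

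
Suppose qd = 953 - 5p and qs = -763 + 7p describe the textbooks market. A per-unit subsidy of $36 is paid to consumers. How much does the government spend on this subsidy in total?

Government cost = $12348

Pre-subsidy: 953 - 5p = -763 + 7p gives p* = 143, q* = 238.
With the rebate, buyers effectively pay pb = ps − 36, where ps is the price sellers receive.
Demand in terms of ps becomes qd = 953 − 5(ps − 36) = 1133 - 5ps. Setting this equal to supply: 1133 - 5ps = -763 + 7ps, so ps = 158.
Buyers pay pb = 158 − 36 = 122; q' = -763 + 7·158 = 343.
Government outlay = subsidy × quantity = 36 × 343 = 12348.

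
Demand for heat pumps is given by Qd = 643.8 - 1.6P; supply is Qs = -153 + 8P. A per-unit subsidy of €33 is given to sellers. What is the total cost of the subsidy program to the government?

Pre-subsidy: 643.8 - 1.6P = -153 + 8P gives P* = 83, Q* = 511.
With the subsidy, sellers receive Ps = Pb + 33 for each unit, where Pb is the price buyers pay.
Supply in terms of Pb becomes Qs = -153 + 8(Pb + 33) = 111 + 8Pb. Setting this equal to demand: 643.8 - 1.6Pb = 111 + 8Pb, so Pb = 55.5.
Sellers receive Ps = 55.5 + 33 = 88.5; Q' = 643.8 − 1.6·55.5 = 555.
Government outlay = subsidy × quantity = 33 × 555 = 18315.

Government cost = €18315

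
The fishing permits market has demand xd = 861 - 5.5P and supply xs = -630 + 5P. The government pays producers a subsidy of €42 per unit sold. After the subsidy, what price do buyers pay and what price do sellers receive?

Buyers pay €122; sellers receive €164

Pre-subsidy: 861 - 5.5P = -630 + 5P gives P* = 142, x* = 80.
With the subsidy, sellers receive Ps = Pb + 42 for each unit, where Pb is the price buyers pay.
Supply in terms of Pb becomes xs = -630 + 5(Pb + 42) = -420 + 5Pb. Setting this equal to demand: 861 - 5.5Pb = -420 + 5Pb, so Pb = 122.
Sellers receive Ps = 122 + 42 = 164; x' = 861 − 5.5·122 = 190.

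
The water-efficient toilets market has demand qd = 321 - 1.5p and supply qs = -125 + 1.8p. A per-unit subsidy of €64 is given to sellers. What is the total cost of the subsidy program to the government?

Pre-subsidy: 321 - 1.5p = -125 + 1.8p gives p* = 4460/33, q* = 1301/11.
With the subsidy, sellers receive ps = pb + 64 for each unit, where pb is the price buyers pay.
Supply in terms of pb becomes qs = -125 + 1.8(pb + 64) = -9.8 + 1.8pb. Setting this equal to demand: 321 - 1.5pb = -9.8 + 1.8pb, so pb = 3308/33.
Sellers receive ps = 3308/33 + 64 = 5420/33; q' = 321 − 1.5·(3308/33) = 1877/11.
Government outlay = subsidy × quantity = 64 × 1877/11 = 120128/11.

Government cost = 120128/11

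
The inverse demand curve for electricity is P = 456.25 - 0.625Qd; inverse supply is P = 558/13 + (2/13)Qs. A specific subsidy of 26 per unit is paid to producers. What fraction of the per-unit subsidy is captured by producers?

Producer share = 16/81

Pre-subsidy: 456.25 - 0.625Q = 558/13 + (2/13)Q gives Q* = 42986/81 and P* = 10090/81.
With the subsidy, sellers receive Ps = Pb + 26 for each unit, where Pb is the price buyers pay.
On the curves, Pb = 456.25 - 0.625Q and Ps = 558/13 + (2/13)Q; the wedge Ps − Pb = 26 gives 558/13 + (2/13)Q − (456.25 - 0.625Q) = 26, so Q' = 15230/27.
Then Pb = 456.25 − 0.625·(15230/27) = 2800/27 and Ps = 558/13 + (2/13)·(15230/27) = 3502/27.
Buyers' price falls by P* − Pb = 10090/81 − 2800/27 = 1690/81; sellers' price rises by Ps − P* = 3502/27 − 10090/81 = 416/81.
So producers capture (416/81)/26 = 16/81 of each unit of subsidy.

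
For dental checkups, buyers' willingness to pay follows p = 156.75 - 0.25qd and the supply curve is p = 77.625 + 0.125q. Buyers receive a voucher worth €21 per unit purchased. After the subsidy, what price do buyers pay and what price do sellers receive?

Pre-subsidy: 156.75 - 0.25q = 77.625 + 0.125q gives q* = 211 and p* = 104.
With the rebate, buyers effectively pay pb = ps − 21, where ps is the price sellers receive.
On the curves, pb = 156.75 - 0.25q and ps = 77.625 + 0.125q; the wedge ps − pb = 21 gives 77.625 + 0.125q − (156.75 - 0.25q) = 21, so q' = 267.
Then pb = 156.75 − 0.25·267 = 90 and ps = 77.625 + 0.125·267 = 111.

Buyers pay €90; sellers receive €111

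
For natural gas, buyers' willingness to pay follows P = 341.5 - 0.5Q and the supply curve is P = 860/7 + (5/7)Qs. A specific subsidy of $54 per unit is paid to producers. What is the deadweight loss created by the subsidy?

Deadweight loss = 20412/17

Pre-subsidy: 341.5 - 0.5Q = 860/7 + (5/7)Q gives Q* = 3061/17 and P* = 4275/17.
With the subsidy, sellers receive Ps = Pb + 54 for each unit, where Pb is the price buyers pay.
On the curves, Pb = 341.5 - 0.5Q and Ps = 860/7 + (5/7)Q; the wedge Ps − Pb = 54 gives 860/7 + (5/7)Q − (341.5 - 0.5Q) = 54, so Q' = 3817/17.
Then Pb = 341.5 − 0.5·(3817/17) = 3897/17 and Ps = 860/7 + (5/7)·(3817/17) = 4815/17.
The subsidy expands output by 3817/17 − 3061/17 = 756/17 past the efficient level; on those units the gap between marginal cost and willingness to pay runs from 0 up to 54.
DWL = ½ × 54 × 756/17 = 20412/17.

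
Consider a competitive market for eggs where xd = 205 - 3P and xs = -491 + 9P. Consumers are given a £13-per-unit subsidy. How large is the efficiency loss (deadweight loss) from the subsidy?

Deadweight loss = £190.125

Pre-subsidy: 205 - 3P = -491 + 9P gives P* = 58, x* = 31.
With the rebate, buyers effectively pay Pb = Ps − 13, where Ps is the price sellers receive.
Demand in terms of Ps becomes xd = 205 − 3(Ps − 13) = 244 - 3Ps. Setting this equal to supply: 244 - 3Ps = -491 + 9Ps, so Ps = 61.25.
Buyers pay Pb = 61.25 − 13 = 48.25; x' = -491 + 9·61.25 = 60.25.
The subsidy expands output by 60.25 − 31 = 29.25 past the efficient level; on those units the gap between marginal cost and willingness to pay runs from 0 up to 13.
DWL = ½ × 13 × 29.25 = 190.125.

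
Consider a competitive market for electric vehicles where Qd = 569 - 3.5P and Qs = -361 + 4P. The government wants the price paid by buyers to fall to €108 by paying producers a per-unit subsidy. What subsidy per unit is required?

At a buyer price of 108, quantity demanded is 569 − 3.5·108 = 191.
Sellers supply 191 only when they receive Ps with -361 + 4·Ps = 191, i.e. Ps = 138.
s = Ps − Pb = 138 − 108 = 30.

Required subsidy s = €30 per unit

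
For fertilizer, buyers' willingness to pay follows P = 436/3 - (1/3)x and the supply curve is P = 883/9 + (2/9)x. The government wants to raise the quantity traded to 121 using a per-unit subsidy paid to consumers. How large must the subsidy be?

Required subsidy s = 20 per unit

At x = 121, from the demand curve buyers pay Pb = 436/3 − (1/3)·121 = 105; from the supply curve sellers need Ps = 883/9 + (2/9)·121 = 125.
The subsidy must fill the gap: s = Ps − Pb = 125 − 105 = 20.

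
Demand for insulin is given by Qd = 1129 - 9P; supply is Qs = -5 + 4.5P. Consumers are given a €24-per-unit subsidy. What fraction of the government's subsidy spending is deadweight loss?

DWL / government spending = 36/445

Pre-subsidy: 1129 - 9P = -5 + 4.5P gives P* = 84, Q* = 373.
With the rebate, buyers effectively pay Pb = Ps − 24, where Ps is the price sellers receive.
Demand in terms of Ps becomes Qd = 1129 − 9(Ps − 24) = 1345 - 9Ps. Setting this equal to supply: 1345 - 9Ps = -5 + 4.5Ps, so Ps = 100.
Buyers pay Pb = 100 − 24 = 76; Q' = -5 + 4.5·100 = 445.
ΔCS = ½(373 + 445)(84 − 76) = 3272; ΔPS = ½(373 + 445)(100 − 84) = 6544.
Government spending = 24 × 445 = 10680.
DWL = ½ × 24 × (445 − 373) = 864; fraction = 864 / 10680 = 36/445.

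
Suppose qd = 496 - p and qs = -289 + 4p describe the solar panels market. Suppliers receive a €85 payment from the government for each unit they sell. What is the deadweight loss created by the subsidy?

Pre-subsidy: 496 - p = -289 + 4p gives p* = 157, q* = 339.
With the subsidy, sellers receive ps = pb + 85 for each unit, where pb is the price buyers pay.
Supply in terms of pb becomes qs = -289 + 4(pb + 85) = 51 + 4pb. Setting this equal to demand: 496 - pb = 51 + 4pb, so pb = 89.
Sellers receive ps = 89 + 85 = 174; q' = 496 − 1·89 = 407.
The subsidy expands output by 407 − 339 = 68 past the efficient level; on those units the gap between marginal cost and willingness to pay runs from 0 up to 85.
DWL = ½ × 85 × 68 = 2890.

Deadweight loss = €2890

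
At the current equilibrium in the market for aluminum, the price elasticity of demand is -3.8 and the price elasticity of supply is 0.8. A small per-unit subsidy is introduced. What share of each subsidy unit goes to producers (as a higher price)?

Producer share = 19/23

For a small subsidy around the equilibrium, the benefit split depends on the relative slopes, which at a point are proportional to the elasticities.
Buyer share = εs/(εs + |εd|) = 0.8/(0.8 + 3.8) = 4/23; seller share = |εd|/(εs + |εd|) = 19/23.
So producers capture 19/23 of the subsidy.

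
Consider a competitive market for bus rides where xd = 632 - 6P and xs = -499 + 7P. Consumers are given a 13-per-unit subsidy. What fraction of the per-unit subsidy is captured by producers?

Pre-subsidy: 632 - 6P = -499 + 7P gives P* = 87, x* = 110.
With the rebate, buyers effectively pay Pb = Ps − 13, where Ps is the price sellers receive.
Demand in terms of Ps becomes xd = 632 − 6(Ps − 13) = 710 - 6Ps. Setting this equal to supply: 710 - 6Ps = -499 + 7Ps, so Ps = 93.
Buyers pay Pb = 93 − 13 = 80; x' = -499 + 7·93 = 152.
Buyers' price falls by P* − Pb = 87 − 80 = 7; sellers' price rises by Ps − P* = 93 − 87 = 6.
So producers capture 6/13 = 6/13 of each unit of subsidy.

Producer share = 6/13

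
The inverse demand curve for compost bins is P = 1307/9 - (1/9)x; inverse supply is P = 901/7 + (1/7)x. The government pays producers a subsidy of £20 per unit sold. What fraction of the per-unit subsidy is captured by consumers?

Consumer share = 0.4375

Pre-subsidy: 1307/9 - (1/9)x = 901/7 + (1/7)x gives x* = 65 and P* = 138.
With the subsidy, sellers receive Ps = Pb + 20 for each unit, where Pb is the price buyers pay.
On the curves, Pb = 1307/9 - (1/9)x and Ps = 901/7 + (1/7)x; the wedge Ps − Pb = 20 gives 901/7 + (1/7)x − (1307/9 - (1/9)x) = 20, so x' = 143.75.
Then Pb = 1307/9 − (1/9)·143.75 = 129.25 and Ps = 901/7 + (1/7)·143.75 = 149.25.
Buyers' price falls by P* − Pb = 138 − 129.25 = 8.75; sellers' price rises by Ps − P* = 149.25 − 138 = 11.25.
So consumers capture 8.75/20 = 0.4375 of each unit of subsidy.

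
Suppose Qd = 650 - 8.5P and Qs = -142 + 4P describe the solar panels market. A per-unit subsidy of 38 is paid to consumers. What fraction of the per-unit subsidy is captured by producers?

Pre-subsidy: 650 - 8.5P = -142 + 4P gives P* = 63.36, Q* = 111.44.
With the rebate, buyers effectively pay Pb = Ps − 38, where Ps is the price sellers receive.
Demand in terms of Ps becomes Qd = 650 − 8.5(Ps − 38) = 973 - 8.5Ps. Setting this equal to supply: 973 - 8.5Ps = -142 + 4Ps, so Ps = 89.2.
Buyers pay Pb = 89.2 − 38 = 51.2; Q' = -142 + 4·89.2 = 214.8.
Buyers' price falls by P* − Pb = 63.36 − 51.2 = 12.16; sellers' price rises by Ps − P* = 89.2 − 63.36 = 25.84.
So producers capture 25.84/38 = 0.68 of each unit of subsidy.

Producer share = 0.68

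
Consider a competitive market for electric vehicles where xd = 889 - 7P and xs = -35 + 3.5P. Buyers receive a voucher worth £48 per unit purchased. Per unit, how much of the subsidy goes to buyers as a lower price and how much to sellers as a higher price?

Buyers gain £16 per unit; sellers gain £32 per unit

Pre-subsidy: 889 - 7P = -35 + 3.5P gives P* = 88, x* = 273.
With the rebate, buyers effectively pay Pb = Ps − 48, where Ps is the price sellers receive.
Demand in terms of Ps becomes xd = 889 − 7(Ps − 48) = 1225 - 7Ps. Setting this equal to supply: 1225 - 7Ps = -35 + 3.5Ps, so Ps = 120.
Buyers pay Pb = 120 − 48 = 72; x' = -35 + 3.5·120 = 385.
Buyers' price falls by P* − Pb = 88 − 72 = 16; sellers' price rises by Ps − P* = 120 − 88 = 32.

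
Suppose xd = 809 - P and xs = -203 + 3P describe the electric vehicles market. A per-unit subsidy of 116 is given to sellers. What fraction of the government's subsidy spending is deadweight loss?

DWL / government spending = 87/1286

Pre-subsidy: 809 - P = -203 + 3P gives P* = 253, x* = 556.
With the subsidy, sellers receive Ps = Pb + 116 for each unit, where Pb is the price buyers pay.
Supply in terms of Pb becomes xs = -203 + 3(Pb + 116) = 145 + 3Pb. Setting this equal to demand: 809 - Pb = 145 + 3Pb, so Pb = 166.
Sellers receive Ps = 166 + 116 = 282; x' = 809 − 1·166 = 643.
ΔCS = ½(556 + 643)(253 − 166) = 52156.5; ΔPS = ½(556 + 643)(282 − 253) = 17385.5.
Government spending = 116 × 643 = 74588.
DWL = ½ × 116 × (643 − 556) = 5046; fraction = 5046 / 74588 = 87/1286.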